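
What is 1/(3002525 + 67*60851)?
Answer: 1/7079542 ≈ 1.4125e-7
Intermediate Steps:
1/(3002525 + 67*60851) = 1/(3002525 + 4077017) = 1/7079542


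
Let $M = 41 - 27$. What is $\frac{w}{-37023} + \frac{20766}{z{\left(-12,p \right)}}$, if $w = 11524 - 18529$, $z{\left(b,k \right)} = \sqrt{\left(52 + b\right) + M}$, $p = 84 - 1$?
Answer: $\frac{2335}{12341} + \frac{3461 \sqrt{6}}{3} \approx 2826.1$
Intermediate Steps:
$M = 14$ ($M = 41 - 27 = 14$)
$p = 83$ ($p = 84 - 1 = 83$)
$z{\left(b,k \right)} = \sqrt{66 + b}$ ($z{\left(b,k \right)} = \sqrt{\left(52 + b\right) + 14} = \sqrt{66 + b}$)
$w = -7005$ ($w = 11524 - 18529 = -7005$)
$\frac{w}{-37023} + \frac{20766}{z{\left(-12,p \right)}} = - \frac{7005}{-37023} + \frac{20766}{\sqrt{66 - 12}} = \left(-7005\right) \left(- \frac{1}{37023}\right) + \frac{20766}{\sqrt{54}} = \frac{2335}{12341} + \frac{20766}{3 \sqrt{6}} = \frac{2335}{12341} + 20766 \frac{\sqrt{6}}{18} = \frac{2335}{12341} + \frac{3461 \sqrt{6}}{3}$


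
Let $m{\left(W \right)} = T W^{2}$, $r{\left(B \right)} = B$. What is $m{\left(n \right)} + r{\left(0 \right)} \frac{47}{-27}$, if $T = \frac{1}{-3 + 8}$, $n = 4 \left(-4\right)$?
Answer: $\frac{256}{5} \approx 51.2$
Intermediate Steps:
$n = -16$
$T = \frac{1}{5} \approx 0.2$
$m{\left(W \right)} = \frac{W^{2}}{5}$
$m{\left(n \right)} + r{\left(0 \right)} \frac{47}{-27} = \frac{\left(-16\right)^{2}}{5} + 0 \frac{47}{-27} = \frac{1}{5} \cdot 256 + 0 \cdot 47 \left(- \frac{1}{27}\right) = \frac{256}{5} + 0 \left(- \frac{47}{27}\right) = \frac{256}{5} + 0 = \frac{256}{5}$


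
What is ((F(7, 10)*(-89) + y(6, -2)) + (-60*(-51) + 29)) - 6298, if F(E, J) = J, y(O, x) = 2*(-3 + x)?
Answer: -4109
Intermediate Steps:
y(O, x) = -6 + 2*x
((F(7, 10)*(-89) + y(6, -2)) + (-60*(-51) + 29)) - 6298 = ((10*(-89) + (-6 + 2*(-2))) + (-60*(-51) + 29)) - 6298 = ((-890 + (-6 - 4)) + (3060 + 29)) - 6298 = ((-890 - 10) + 3089) - 6298 = (-900 + 3089) - 6298 = 2189 - 6298 = -4109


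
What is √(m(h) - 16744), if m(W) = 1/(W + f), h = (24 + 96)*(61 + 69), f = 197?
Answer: I*√4178384963699/15797 ≈ 129.4*I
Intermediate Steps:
h = 15600 (h = 120*130 = 15600)
m(W) = 1/(197 + W) (m(W) = 1/(W + 197) = 1/(197 + W))
√(m(h) - 16744) = √(1/(197 + 15600) - 16744) = √(1/15797 - 16744) = √(-264504967/15797) = I*√4178384963699/15797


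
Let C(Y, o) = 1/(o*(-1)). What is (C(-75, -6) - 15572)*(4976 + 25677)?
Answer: -2863940443/6 ≈ -4.7732e+8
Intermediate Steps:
C(Y, o) = -1/o (C(Y, o) = 1/(-o) = -1/o)
(C(-75, -6) - 15572)*(4976 + 25677) = (-1/(-6) - 15572)*(4976 + 25677) = (-1*(-⅙) - 15572)*30653 = (⅙ - 15572)*30653 = -93431/6*30653 = -2863940443/6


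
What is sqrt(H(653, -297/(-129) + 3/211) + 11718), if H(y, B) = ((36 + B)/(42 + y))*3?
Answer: 6*sqrt(12942809341564055)/6305735 ≈ 108.25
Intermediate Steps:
H(y, B) = 3*(36 + B)/(42 + y) (H(y, B) = ((36 + B)/(42 + y))*3 = 3*(36 + B)/(42 + y))
sqrt(H(653, -297/(-129) + 3/211) + 11718) = sqrt(3*(36 + (-297/(-129) + 3/211))/(42 + 653) + 11718) = sqrt(3*(36 + (-297*(-1/129) + 3*(1/211)))/695 + 11718) = sqrt(3*(1/695)*(36 + (99/43 + 3/211)) + 11718) = sqrt(3*(1/695)*(36 + 21018/9073) + 11718) = sqrt(3*(1/695)*(347646/9073) + 11718) = sqrt(1042938/6305735 + 11718) = sqrt(73891645668/6305735) = 6*sqrt(12942809341564055)/6305735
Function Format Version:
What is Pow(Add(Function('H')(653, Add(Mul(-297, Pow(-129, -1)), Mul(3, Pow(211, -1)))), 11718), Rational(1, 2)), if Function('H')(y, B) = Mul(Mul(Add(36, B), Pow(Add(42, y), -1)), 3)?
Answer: Mul(Rational(6, 6305735), Pow(12942809341564055, Rational(1, 2))) ≈ 108.25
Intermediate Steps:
Function('H')(y, B) = Mul(3, Pow(Add(42, y), -1), Add(36, B)) (Function('H')(y, B) = Mul(Mul(Pow(Add(42, y), -1), Add(36, B)), 3) = Mul(3, Pow(Add(42, y), -1), Add(36, B)))
Pow(Add(Function('H')(653, Add(Mul(-297, Pow(-129, -1)), Mul(3, Pow(211, -1)))), 11718), Rational(1, 2)) = Pow(Add(Mul(3, Pow(Add(42, 653), -1), Add(36, Add(Mul(-297, Pow(-129, -1)), Mul(3, Pow(211, -1))))), 11718), Rational(1, 2)) = Pow(Add(Mul(3, Pow(695, -1), Add(36, Add(Mul(-297, Rational(-1, 129)), Mul(3, Rational(1, 211))))), 11718), Rational(1, 2)) = Pow(Add(Mul(3, Rational(1, 695), Add(36, Add(Rational(99, 43), Rational(3, 211)))), 11718), Rational(1, 2)) = Pow(Add(Mul(3, Rational(1, 695), Add(36, Rational(21018, 9073))), 11718), Rational(1, 2)) = Pow(Add(Mul(3, Rational(1, 695), Rational(347646, 9073)), 11718), Rational(1, 2)) = Pow(Add(Rational(1042938, 6305735), 11718), Rational(1, 2)) = Pow(Rational(73891645668, 6305735), Rational(1, 2)) = Mul(Rational(6, 6305735), Pow(12942809341564055, Rational(1, 2)))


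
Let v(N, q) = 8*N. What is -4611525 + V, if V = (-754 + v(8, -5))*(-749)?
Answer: -4094715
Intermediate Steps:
V = 516810 (V = (-754 + 8*8)*(-749) = (-754 + 64)*(-749) = -690*(-749) = 516810)
-4611525 + V = -4611525 + 516810 = -4094715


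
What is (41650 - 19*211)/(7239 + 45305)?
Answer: 37641/52544 ≈ 0.71637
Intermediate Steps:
(41650 - 19*211)/(7239 + 45305) = (41650 - 4009)/52544 = 37641*(1/52544) = 37641/52544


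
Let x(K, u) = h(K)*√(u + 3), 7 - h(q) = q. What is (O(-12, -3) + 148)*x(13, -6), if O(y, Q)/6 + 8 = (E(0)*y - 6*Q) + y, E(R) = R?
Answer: -816*I*√3 ≈ -1413.4*I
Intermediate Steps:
h(q) = 7 - q
O(y, Q) = -48 - 36*Q + 6*y (O(y, Q) = -48 + 6*((0*y - 6*Q) + y) = -48 + 6*((0 - 6*Q) + y) = -48 + 6*(-6*Q + y) = -48 + 6*(y - 6*Q) = -48 + (-36*Q + 6*y) = -48 - 36*Q + 6*y)
x(K, u) = √(3 + u)*(7 - K) (x(K, u) = (7 - K)*√(u + 3) = (7 - K)*√(3 + u) = √(3 + u)*(7 - K))
(O(-12, -3) + 148)*x(13, -6) = ((-48 - 36*(-3) + 6*(-12)) + 148)*(√(3 - 6)*(7 - 1*13)) = ((-48 + 108 - 72) + 148)*(√(-3)*(7 - 13)) = (-12 + 148)*((I*√3)*(-6)) = 136*(-6*I*√3) = -816*I*√3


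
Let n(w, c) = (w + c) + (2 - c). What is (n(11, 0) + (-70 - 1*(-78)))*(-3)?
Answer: -63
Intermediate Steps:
n(w, c) = 2 + w (n(w, c) = (c + w) + (2 - c) = 2 + w)
(n(11, 0) + (-70 - 1*(-78)))*(-3) = ((2 + 11) + (-70 - 1*(-78)))*(-3) = (13 + (-70 + 78))*(-3) = (13 + 8)*(-3) = 21*(-3) = -63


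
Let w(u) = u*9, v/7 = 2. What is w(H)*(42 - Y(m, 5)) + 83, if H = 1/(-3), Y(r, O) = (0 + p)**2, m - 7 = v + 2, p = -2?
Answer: -31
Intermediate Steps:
v = 14 (v = 7*2 = 14)
m = 23 (m = 7 + (14 + 2) = 7 + 16 = 23)
Y(r, O) = 4 (Y(r, O) = (0 - 2)**2 = (-2)**2 = 4)
H = -1/3 ≈ -0.33333
w(u) = 9*u
w(H)*(42 - Y(m, 5)) + 83 = (9*(-1/3))*(42 - 1*4) + 83 = -3*(42 - 4) + 83 = -3*38 + 83 = -114 + 83 = -31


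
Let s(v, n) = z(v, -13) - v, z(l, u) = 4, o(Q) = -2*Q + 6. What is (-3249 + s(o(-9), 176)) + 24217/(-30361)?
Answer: -99274326/30361 ≈ -3269.8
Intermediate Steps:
o(Q) = 6 - 2*Q
s(v, n) = 4 - v
(-3249 + s(o(-9), 176)) + 24217/(-30361) = (-3249 + (4 - (6 - 2*(-9)))) + 24217/(-30361) = (-3249 + (4 - (6 + 18))) + 24217*(-1/30361) = (-3249 + (4 - 1*24)) - 24217/30361 = (-3249 + (4 - 24)) - 24217/30361 = (-3249 - 20) - 24217/30361 = -3269 - 24217/30361 = -99274326/30361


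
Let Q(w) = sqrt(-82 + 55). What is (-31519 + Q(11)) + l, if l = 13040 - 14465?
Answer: -32944 + 3*I*sqrt(3) ≈ -32944.0 + 5.1962*I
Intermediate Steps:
l = -1425
Q(w) = 3*I*sqrt(3) (Q(w) = sqrt(-27) = 3*I*sqrt(3))
(-31519 + Q(11)) + l = (-31519 + 3*I*sqrt(3)) - 1425 = -32944 + 3*I*sqrt(3)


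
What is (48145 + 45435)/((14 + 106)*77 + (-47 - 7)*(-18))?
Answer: 23395/2553 ≈ 9.1637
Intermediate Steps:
(48145 + 45435)/((14 + 106)*77 + (-47 - 7)*(-18)) = 93580/(120*77 - 54*(-18)) = 93580/(9240 + 972) = 93580/10212 = 93580*(1/10212) = 23395/2553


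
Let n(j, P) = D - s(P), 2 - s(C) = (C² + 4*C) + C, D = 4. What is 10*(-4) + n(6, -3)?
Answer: -44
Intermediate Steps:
s(C) = 2 - C² - 5*C (s(C) = 2 - ((C² + 4*C) + C) = 2 - (C² + 5*C) = 2 + (-C² - 5*C) = 2 - C² - 5*C)
n(j, P) = 2 + P² + 5*P (n(j, P) = 4 - (2 - P² - 5*P) = 4 + (-2 + P² + 5*P) = 2 + P² + 5*P)
10*(-4) + n(6, -3) = 10*(-4) + (2 + (-3)² + 5*(-3)) = -40 + (2 + 9 - 15) = -40 - 4 = -44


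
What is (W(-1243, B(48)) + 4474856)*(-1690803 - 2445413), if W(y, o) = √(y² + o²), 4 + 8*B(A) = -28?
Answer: -18508970984896 - 4136216*√1545065 ≈ -1.8514e+13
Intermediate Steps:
B(A) = -4 (B(A) = -½ + (⅛)*(-28) = -½ - 7/2 = -4)
W(y, o) = √(o² + y²)
(W(-1243, B(48)) + 4474856)*(-1690803 - 2445413) = (√((-4)² + (-1243)²) + 4474856)*(-1690803 - 2445413) = (√(16 + 1545049) + 4474856)*(-4136216) = (√1545065 + 4474856)*(-4136216) = (4474856 + √1545065)*(-4136216) = -18508970984896 - 4136216*√1545065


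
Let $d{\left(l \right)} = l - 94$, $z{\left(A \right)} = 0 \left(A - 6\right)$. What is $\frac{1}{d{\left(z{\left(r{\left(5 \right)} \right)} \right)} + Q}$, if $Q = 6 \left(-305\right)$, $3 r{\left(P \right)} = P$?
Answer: $- \frac{1}{1924} \approx -0.00051975$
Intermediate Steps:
$r{\left(P \right)} = \frac{P}{3}$
$z{\left(A \right)} = 0$ ($z{\left(A \right)} = 0 \left(-6 + A\right) = 0$)
$d{\left(l \right)} = -94 + l$
$Q = -1830$
$\frac{1}{d{\left(z{\left(r{\left(5 \right)} \right)} \right)} + Q} = \frac{1}{\left(-94 + 0\right) - 1830} = \frac{1}{-94 - 1830} = \frac{1}{-1924} = - \frac{1}{1924}$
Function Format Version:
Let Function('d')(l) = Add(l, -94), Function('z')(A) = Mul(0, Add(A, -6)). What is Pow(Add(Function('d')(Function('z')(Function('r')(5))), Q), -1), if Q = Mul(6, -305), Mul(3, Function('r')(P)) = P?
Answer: Rational(-1, 1924) ≈ -0.00051975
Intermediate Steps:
Function('r')(P) = Mul(Rational(1, 3), P)
Function('z')(A) = 0 (Function('z')(A) = Mul(0, Add(-6, A)) = 0)
Function('d')(l) = Add(-94, l)
Q = -1830
Pow(Add(Function('d')(Function('z')(Function('r')(5))), Q), -1) = Pow(Add(Add(-94, 0), -1830), -1) = Pow(Add(-94, -1830), -1) = Pow(-1924, -1) = Rational(-1, 1924)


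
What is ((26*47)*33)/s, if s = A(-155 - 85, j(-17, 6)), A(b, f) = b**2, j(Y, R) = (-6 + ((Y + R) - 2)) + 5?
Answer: 6721/9600 ≈ 0.70010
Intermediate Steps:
j(Y, R) = -3 + R + Y (j(Y, R) = (-6 + ((R + Y) - 2)) + 5 = (-6 + (-2 + R + Y)) + 5 = (-8 + R + Y) + 5 = -3 + R + Y)
s = 57600 (s = (-155 - 85)**2 = (-240)**2 = 57600)
((26*47)*33)/s = ((26*47)*33)/57600 = (1222*33)*(1/57600) = 40326*(1/57600) = 6721/9600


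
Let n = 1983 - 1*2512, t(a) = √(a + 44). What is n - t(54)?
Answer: -529 - 7*√2 ≈ -538.90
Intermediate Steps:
t(a) = √(44 + a)
n = -529 (n = 1983 - 2512 = -529)
n - t(54) = -529 - √(44 + 54) = -529 - √98 = -529 - 7*√2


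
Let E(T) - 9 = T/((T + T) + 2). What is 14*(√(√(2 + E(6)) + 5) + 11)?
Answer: 154 + 2*√(245 + 28*√35) ≈ 194.53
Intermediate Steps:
E(T) = 9 + T/(2 + 2*T) (E(T) = 9 + T/((T + T) + 2) = 9 + T/(2*T + 2) = 9 + T/(2 + 2*T))
14*(√(√(2 + E(6)) + 5) + 11) = 14*(√(√(2 + (18 + 19*6)/(2*(1 + 6))) + 5) + 11) = 14*(√(√(2 + (½)*(18 + 114)/7) + 5) + 11) = 14*(√(√(2 + (½)*(⅐)*132) + 5) + 11) = 14*(√(√(2 + 66/7) + 5) + 11) = 14*(√(√(80/7) + 5) + 11) = 14*(√(4*√35/7 + 5) + 11) = 14*(√(5 + 4*√35/7) + 11) = 14*(11 + √(5 + 4*√35/7)) = 154 + 14*√(5 + 4*√35/7)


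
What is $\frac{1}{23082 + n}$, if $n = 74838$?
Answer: $\frac{1}{97920} \approx 1.0212 \cdot 10^{-5}$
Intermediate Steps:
$\frac{1}{23082 + n} = \frac{1}{23082 + 74838} = \frac{1}{97920}$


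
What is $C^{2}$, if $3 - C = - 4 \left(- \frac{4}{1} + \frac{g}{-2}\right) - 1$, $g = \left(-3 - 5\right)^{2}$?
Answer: $19600$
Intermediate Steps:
$g = 64$ ($g = \left(-8\right)^{2} = 64$)
$C = -140$ ($C = 3 - \left(- 4 \left(- \frac{4}{1} + \frac{64}{-2}\right) - 1\right) = 3 - \left(- 4 \left(\left(-4\right) 1 + 64 \left(- \frac{1}{2}\right)\right) - 1\right) = 3 - \left(- 4 \left(-4 - 32\right) - 1\right) = 3 - \left(\left(-4\right) \left(-36\right) - 1\right) = 3 - \left(144 - 1\right) = 3 - 143 = -140$)
$C^{2} = \left(-140\right)^{2} = 19600$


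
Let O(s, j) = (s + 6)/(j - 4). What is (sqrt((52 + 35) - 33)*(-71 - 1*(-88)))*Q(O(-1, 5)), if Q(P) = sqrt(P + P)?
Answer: 102*sqrt(15) ≈ 395.04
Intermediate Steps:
O(s, j) = (6 + s)/(-4 + j)
Q(P) = sqrt(2)*sqrt(P) (Q(P) = sqrt(2*P) = sqrt(2)*sqrt(P))
(sqrt((52 + 35) - 33)*(-71 - 1*(-88)))*Q(O(-1, 5)) = (sqrt((52 + 35) - 33)*(-71 - 1*(-88)))*(sqrt(2)*sqrt((6 - 1)/(-4 + 5))) = (sqrt(87 - 33)*(-71 + 88))*(sqrt(2)*sqrt(5/1)) = (sqrt(54)*17)*(sqrt(2)*sqrt(1*5)) = ((3*sqrt(6))*17)*(sqrt(2)*sqrt(5)) = (51*sqrt(6))*sqrt(10) = 102*sqrt(15)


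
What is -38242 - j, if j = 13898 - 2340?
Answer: -49800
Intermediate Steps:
j = 11558
-38242 - j = -38242 - 1*11558 = -38242 - 11558 = -49800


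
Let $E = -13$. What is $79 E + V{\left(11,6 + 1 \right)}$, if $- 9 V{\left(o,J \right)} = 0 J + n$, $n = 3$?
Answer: $- \frac{3082}{3} \approx -1027.3$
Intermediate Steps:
$V{\left(o,J \right)} = - \frac{1}{3}$ ($V{\left(o,J \right)} = - \frac{0 J + 3}{9} = - \frac{0 + 3}{9} = \left(- \frac{1}{9}\right) 3 = - \frac{1}{3}$)
$79 E + V{\left(11,6 + 1 \right)} = 79 \left(-13\right) - \frac{1}{3} = -1027 - \frac{1}{3} = - \frac{3082}{3}$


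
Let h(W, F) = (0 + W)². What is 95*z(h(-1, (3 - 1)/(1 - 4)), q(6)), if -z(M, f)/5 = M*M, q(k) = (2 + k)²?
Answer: -475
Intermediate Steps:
h(W, F) = W²
z(M, f) = -5*M² (z(M, f) = -5*M*M = -5*M²)
95*z(h(-1, (3 - 1)/(1 - 4)), q(6)) = 95*(-5*((-1)²)²) = 95*(-5*1²) = 95*(-5*1) = 95*(-5) = -475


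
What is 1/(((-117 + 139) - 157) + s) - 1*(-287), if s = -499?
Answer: 181957/634 ≈ 287.00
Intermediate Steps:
1/(((-117 + 139) - 157) + s) - 1*(-287) = 1/(((-117 + 139) - 157) - 499) - 1*(-287) = 1/((22 - 157) - 499) + 287 = 1/(-135 - 499) + 287 = 1/(-634) + 287 = -1/634 + 287 = 181957/634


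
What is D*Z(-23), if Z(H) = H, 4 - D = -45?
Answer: -1127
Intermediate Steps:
D = 49 (D = 4 - 1*(-45) = 4 + 45 = 49)
D*Z(-23) = 49*(-23) = -1127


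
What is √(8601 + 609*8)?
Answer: 3*√1497 ≈ 116.07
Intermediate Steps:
√(8601 + 609*8) = √(8601 + 4872) = √13473 = 3*√1497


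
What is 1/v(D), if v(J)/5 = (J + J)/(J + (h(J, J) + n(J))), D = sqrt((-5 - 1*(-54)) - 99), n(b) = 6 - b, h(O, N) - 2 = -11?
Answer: 3*I*sqrt(2)/100 ≈ 0.042426*I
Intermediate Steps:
h(O, N) = -9 (h(O, N) = 2 - 11 = -9)
D = 5*I*sqrt(2) (D = sqrt((-5 + 54) - 99) = sqrt(49 - 99) = sqrt(-50) = 5*I*sqrt(2) ≈ 7.0711*I)
v(J) = -10*J/3 (v(J) = 5*((J + J)/(J + (-9 + (6 - J)))) = 5*((2*J)/(J + (-3 - J))) = 5*((2*J)/(-3)) = 5*((2*J)*(-1/3)) = 5*(-2*J/3) = -10*J/3)
1/v(D) = 1/(-50*I*sqrt(2)/3) = 3*I*sqrt(2)/100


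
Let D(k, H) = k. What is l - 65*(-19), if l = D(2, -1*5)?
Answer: 1237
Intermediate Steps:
l = 2
l - 65*(-19) = 2 - 65*(-19) = 2 + 1235 = 1237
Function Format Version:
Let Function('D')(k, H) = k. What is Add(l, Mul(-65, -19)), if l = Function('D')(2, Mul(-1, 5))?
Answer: 1237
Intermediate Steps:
l = 2
Add(l, Mul(-65, -19)) = Add(2, Mul(-65, -19)) = Add(2, 1235) = 1237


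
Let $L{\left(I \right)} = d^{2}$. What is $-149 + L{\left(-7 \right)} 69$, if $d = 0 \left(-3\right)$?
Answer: $-149$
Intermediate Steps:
$d = 0$
$L{\left(I \right)} = 0$ ($L{\left(I \right)} = 0^{2} = 0$)
$-149 + L{\left(-7 \right)} 69 = -149 + 0 \cdot 69 = -149 + 0 = -149$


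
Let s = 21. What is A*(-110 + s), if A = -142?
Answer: 12638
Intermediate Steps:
A*(-110 + s) = -142*(-110 + 21) = -142*(-89) = 12638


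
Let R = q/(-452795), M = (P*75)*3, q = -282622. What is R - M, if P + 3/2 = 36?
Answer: -7029077131/905590 ≈ -7761.9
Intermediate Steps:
P = 69/2 (P = -3/2 + 36 = 69/2 ≈ 34.500)
M = 15525/2 (M = ((69/2)*75)*3 = (5175/2)*3 = 15525/2 ≈ 7762.5)
R = 282622/452795 (R = -282622/(-452795) = -282622*(-1/452795) = 282622/452795 ≈ 0.62417)
R - M = 282622/452795 - 1*15525/2 = 282622/452795 - 15525/2 = -7029077131/905590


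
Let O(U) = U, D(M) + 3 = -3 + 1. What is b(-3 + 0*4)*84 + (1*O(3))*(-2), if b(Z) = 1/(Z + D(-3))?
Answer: -33/2 ≈ -16.500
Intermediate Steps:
D(M) = -5 (D(M) = -3 + (-3 + 1) = -3 - 2 = -5)
b(Z) = 1/(-5 + Z) (b(Z) = 1/(Z - 5) = 1/(-5 + Z))
b(-3 + 0*4)*84 + (1*O(3))*(-2) = 84/(-5 + (-3 + 0*4)) + (1*3)*(-2) = 84/(-5 + (-3 + 0)) + 3*(-2) = 84/(-5 - 3) - 6 = 84/(-8) - 6 = -⅛*84 - 6 = -21/2 - 6 = -33/2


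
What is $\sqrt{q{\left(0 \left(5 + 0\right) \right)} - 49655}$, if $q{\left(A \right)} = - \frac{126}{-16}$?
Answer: $\frac{i \sqrt{794354}}{4} \approx 222.82 i$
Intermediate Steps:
$q{\left(A \right)} = \frac{63}{8}$ ($q{\left(A \right)} = \left(-126\right) \left(- \frac{1}{16}\right) = \frac{63}{8}$)
$\sqrt{q{\left(0 \left(5 + 0\right) \right)} - 49655} = \sqrt{\frac{63}{8} - 49655} = \sqrt{- \frac{397177}{8}} = \frac{i \sqrt{794354}}{4}$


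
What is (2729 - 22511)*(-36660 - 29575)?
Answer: 1310260770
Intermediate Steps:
(2729 - 22511)*(-36660 - 29575) = -19782*(-66235) = 1310260770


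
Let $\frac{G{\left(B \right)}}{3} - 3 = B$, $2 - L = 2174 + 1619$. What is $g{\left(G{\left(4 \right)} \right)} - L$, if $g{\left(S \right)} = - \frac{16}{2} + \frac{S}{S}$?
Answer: $3784$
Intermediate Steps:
$L = -3791$ ($L = 2 - \left(2174 + 1619\right) = 2 - 3793 = -3791$)
$G{\left(B \right)} = 9 + 3 B$
$g{\left(S \right)} = -7$ ($g{\left(S \right)} = \left(-16\right) \frac{1}{2} + 1 = -8 + 1 = -7$)
$g{\left(G{\left(4 \right)} \right)} - L = -7 - -3791 = -7 + 3791 = 3784$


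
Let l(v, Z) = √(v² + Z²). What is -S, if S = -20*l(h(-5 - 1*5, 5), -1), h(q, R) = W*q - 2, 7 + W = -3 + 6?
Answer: 340*√5 ≈ 760.26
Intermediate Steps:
W = -4 (W = -7 + (-3 + 6) = -7 + 3 = -4)
h(q, R) = -2 - 4*q (h(q, R) = -4*q - 2 = -2 - 4*q)
l(v, Z) = √(Z² + v²)
S = -340*√5 (S = -20*√((-1)² + (-2 - 4*(-5 - 1*5))²) = -20*√(1 + (-2 - 4*(-5 - 5))²) = -20*√(1 + (-2 - 4*(-10))²) = -20*√(1 + (-2 + 40)²) = -20*√(1 + 38²) = -20*√(1 + 1444) = -340*√5 ≈ -760.26)
-S = -(-340)*√5 = 340*√5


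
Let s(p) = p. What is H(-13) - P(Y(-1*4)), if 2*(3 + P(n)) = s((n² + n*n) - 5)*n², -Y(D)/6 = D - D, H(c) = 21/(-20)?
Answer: 39/20 ≈ 1.9500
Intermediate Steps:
H(c) = -21/20 (H(c) = 21*(-1/20) = -21/20)
Y(D) = 0 (Y(D) = -6*(D - D) = -6*0 = 0)
P(n) = -3 + n²*(-5 + 2*n²)/2 (P(n) = -3 + (((n² + n*n) - 5)*n²)/2 = -3 + (((n² + n²) - 5)*n²)/2 = -3 + ((2*n² - 5)*n²)/2 = -3 + ((-5 + 2*n²)*n²)/2 = -3 + (n²*(-5 + 2*n²))/2 = -3 + n²*(-5 + 2*n²)/2)
H(-13) - P(Y(-1*4)) = -21/20 - (-3 + 0⁴ - 5/2*0²) = -21/20 - (-3 + 0 - 5/2*0) = -21/20 - (-3 + 0 + 0) = -21/20 - 1*(-3) = -21/20 + 3 = 39/20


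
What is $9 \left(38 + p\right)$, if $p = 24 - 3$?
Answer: $531$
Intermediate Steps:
$p = 21$
$9 \left(38 + p\right) = 9 \left(38 + 21\right) = 9 \cdot 59 = 531$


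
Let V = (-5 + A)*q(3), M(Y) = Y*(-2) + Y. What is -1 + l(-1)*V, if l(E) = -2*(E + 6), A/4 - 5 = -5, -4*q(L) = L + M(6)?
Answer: 73/2 ≈ 36.500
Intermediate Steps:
M(Y) = -Y (M(Y) = -2*Y + Y = -Y)
q(L) = 3/2 - L/4 (q(L) = -(L - 1*6)/4 = -(L - 6)/4 = -(-6 + L)/4 = 3/2 - L/4)
A = 0 (A = 20 + 4*(-5) = 20 - 20 = 0)
l(E) = -12 - 2*E (l(E) = -2*(6 + E) = -12 - 2*E)
V = -15/4 (V = (-5 + 0)*(3/2 - ¼*3) = -5*(3/2 - ¾) = -5*¾ = -15/4 ≈ -3.7500)
-1 + l(-1)*V = -1 + (-12 - 2*(-1))*(-15/4) = -1 + (-12 + 2)*(-15/4) = -1 - 10*(-15/4) = -1 + 75/2 = 73/2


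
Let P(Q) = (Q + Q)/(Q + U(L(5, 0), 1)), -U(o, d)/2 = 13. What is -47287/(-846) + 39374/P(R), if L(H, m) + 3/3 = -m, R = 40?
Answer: 58766077/8460 ≈ 6946.3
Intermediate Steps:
L(H, m) = -1 - m
U(o, d) = -26 (U(o, d) = -2*13 = -26)
P(Q) = 2*Q/(-26 + Q) (P(Q) = (Q + Q)/(Q - 26) = (2*Q)/(-26 + Q) = 2*Q/(-26 + Q))
-47287/(-846) + 39374/P(R) = -47287/(-846) + 39374/((2*40/(-26 + 40))) = -47287*(-1/846) + 39374/((2*40/14)) = 47287/846 + 39374/((2*40*(1/14))) = 47287/846 + 39374/(40/7) = 47287/846 + 39374*(7/40) = 47287/846 + 137809/20 = 58766077/8460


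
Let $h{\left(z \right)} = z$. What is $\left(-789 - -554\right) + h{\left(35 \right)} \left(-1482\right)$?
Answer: $-52105$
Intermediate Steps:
$\left(-789 - -554\right) + h{\left(35 \right)} \left(-1482\right) = \left(-789 - -554\right) + 35 \left(-1482\right) = \left(-789 + 554\right) - 51870 = -235 - 51870 = -52105$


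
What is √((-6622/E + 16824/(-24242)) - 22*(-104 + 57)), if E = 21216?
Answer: √3693378745286295/1890876 ≈ 32.140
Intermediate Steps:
√((-6622/E + 16824/(-24242)) - 22*(-104 + 57)) = √((-6622/21216 + 16824/(-24242)) - 22*(-104 + 57)) = √((-6622*1/21216 + 16824*(-1/24242)) - 22*(-47)) = √((-3311/10608 - 8412/12121) + 1034) = √(-7609831/7563504 + 1034) = √(7813053305/7563504) = √3693378745286295/1890876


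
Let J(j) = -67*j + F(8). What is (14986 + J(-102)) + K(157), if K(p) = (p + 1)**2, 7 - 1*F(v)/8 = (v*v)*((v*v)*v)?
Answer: -215304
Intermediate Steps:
F(v) = 56 - 8*v**5 (F(v) = 56 - 8*v*v*(v*v)*v = 56 - 8*v**2*v**2*v = 56 - 8*v**2*v**3 = 56 - 8*v**5)
J(j) = -262088 - 67*j (J(j) = -67*j + (56 - 8*8**5) = -67*j + (56 - 8*32768) = -67*j + (56 - 262144) = -67*j - 262088 = -262088 - 67*j)
K(p) = (1 + p)**2
(14986 + J(-102)) + K(157) = (14986 + (-262088 - 67*(-102))) + (1 + 157)**2 = (14986 + (-262088 + 6834)) + 158**2 = (14986 - 255254) + 24964 = -240268 + 24964 = -215304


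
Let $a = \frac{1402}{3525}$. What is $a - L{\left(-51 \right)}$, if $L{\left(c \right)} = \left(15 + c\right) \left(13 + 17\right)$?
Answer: $\frac{3808402}{3525} \approx 1080.4$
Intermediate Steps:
$L{\left(c \right)} = 450 + 30 c$ ($L{\left(c \right)} = \left(15 + c\right) 30 = 450 + 30 c$)
$a = \frac{1402}{3525}$ ($a = 1402 \cdot \frac{1}{3525} = \frac{1402}{3525} \approx 0.39773$)
$a - L{\left(-51 \right)} = \frac{1402}{3525} - \left(450 + 30 \left(-51\right)\right) = \frac{1402}{3525} - \left(450 - 1530\right) = \frac{1402}{3525} - -1080 = \frac{1402}{3525} + 1080 = \frac{3808402}{3525}$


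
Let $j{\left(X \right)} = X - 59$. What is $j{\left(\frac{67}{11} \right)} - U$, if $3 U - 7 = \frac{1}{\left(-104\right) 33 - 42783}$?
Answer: $- \frac{84249934}{1525095} \approx -55.242$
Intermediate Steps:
$j{\left(X \right)} = -59 + X$ ($j{\left(X \right)} = X - 59 = -59 + X$)
$U = \frac{323504}{138645}$ ($U = \frac{7}{3} + \frac{1}{3 \left(\left(-104\right) 33 - 42783\right)} = \frac{7}{3} + \frac{1}{3 \left(-3432 - 42783\right)} = \frac{7}{3} + \frac{1}{3 \left(-46215\right)} = \frac{7}{3} + \frac{1}{3} \left(- \frac{1}{46215}\right) = \frac{7}{3} - \frac{1}{138645} = \frac{323504}{138645} \approx 2.3333$)
$j{\left(\frac{67}{11} \right)} - U = \left(-59 + \frac{67}{11}\right) - \frac{323504}{138645} = - \frac{582}{11} - \frac{323504}{138645} = - \frac{84249934}{1525095}$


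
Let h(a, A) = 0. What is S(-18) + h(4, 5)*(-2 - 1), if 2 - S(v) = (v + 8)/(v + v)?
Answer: 31/18 ≈ 1.7222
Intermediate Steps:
S(v) = 2 - (8 + v)/(2*v) (S(v) = 2 - (v + 8)/(v + v) = 2 - (8 + v)/(2*v))
S(-18) + h(4, 5)*(-2 - 1) = (3/2 - 4/(-18)) + 0*(-2 - 1) = (3/2 - 4*(-1/18)) + 0*(-3) = (3/2 + 2/9) + 0 = 31/18 + 0 = 31/18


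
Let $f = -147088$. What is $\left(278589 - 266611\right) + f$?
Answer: $-135110$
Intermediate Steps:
$\left(278589 - 266611\right) + f = \left(278589 - 266611\right) - 147088 = 11978 - 147088 = -135110$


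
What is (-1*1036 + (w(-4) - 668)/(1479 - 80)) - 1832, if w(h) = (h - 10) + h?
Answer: -4013018/1399 ≈ -2868.5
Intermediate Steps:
w(h) = -10 + 2*h (w(h) = (-10 + h) + h = -10 + 2*h)
(-1*1036 + (w(-4) - 668)/(1479 - 80)) - 1832 = (-1*1036 + ((-10 + 2*(-4)) - 668)/(1479 - 80)) - 1832 = (-1036 + ((-10 - 8) - 668)/1399) - 1832 = (-1036 + (-18 - 668)*(1/1399)) - 1832 = (-1036 - 686*1/1399) - 1832 = (-1036 - 686/1399) - 1832 = -1450050/1399 - 1832 = -4013018/1399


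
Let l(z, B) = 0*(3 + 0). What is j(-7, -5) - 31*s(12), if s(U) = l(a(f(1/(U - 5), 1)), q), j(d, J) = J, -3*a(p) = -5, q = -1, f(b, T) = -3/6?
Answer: -5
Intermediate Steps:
f(b, T) = -½ (f(b, T) = -3*⅙ = -½)
a(p) = 5/3 (a(p) = -⅓*(-5) = 5/3)
l(z, B) = 0 (l(z, B) = 0*3 = 0)
s(U) = 0
j(-7, -5) - 31*s(12) = -5 - 31*0 = -5 + 0 = -5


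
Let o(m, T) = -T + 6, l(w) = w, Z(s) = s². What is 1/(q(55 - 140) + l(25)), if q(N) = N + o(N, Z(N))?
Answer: -1/7279 ≈ -0.00013738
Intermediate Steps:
o(m, T) = 6 - T
q(N) = 6 + N - N² (q(N) = N + (6 - N²) = 6 + N - N²)
1/(q(55 - 140) + l(25)) = 1/((6 + (55 - 140) - (55 - 140)²) + 25) = 1/((6 - 85 - 1*(-85)²) + 25) = 1/((6 - 85 - 1*7225) + 25) = 1/((6 - 85 - 7225) + 25) = 1/(-7304 + 25) = 1/(-7279) = -1/7279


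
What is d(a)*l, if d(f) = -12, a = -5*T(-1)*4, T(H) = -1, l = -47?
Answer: 564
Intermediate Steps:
a = 20 (a = -5*(-1)*4 = 5*4 = 20)
d(a)*l = -12*(-47) = 564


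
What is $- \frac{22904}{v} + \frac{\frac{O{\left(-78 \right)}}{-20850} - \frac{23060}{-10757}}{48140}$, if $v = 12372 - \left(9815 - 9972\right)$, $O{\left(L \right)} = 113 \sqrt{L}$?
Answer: $- \frac{593018189559}{324402108371} - \frac{113 i \sqrt{78}}{1003719000} \approx -1.828 - 9.9429 \cdot 10^{-7} i$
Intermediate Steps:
$v = 12529$ ($v = 12372 - \left(9815 - 9972\right) = 12372 - -157 = 12372 + 157 = 12529$)
$- \frac{22904}{v} + \frac{\frac{O{\left(-78 \right)}}{-20850} - \frac{23060}{-10757}}{48140} = - \frac{22904}{12529} + \frac{\frac{113 \sqrt{-78}}{-20850} - \frac{23060}{-10757}}{48140} = \left(-22904\right) \frac{1}{12529} + \left(113 i \sqrt{78} \left(- \frac{1}{20850}\right) - - \frac{23060}{10757}\right) \frac{1}{48140} = - \frac{22904}{12529} + \left(113 i \sqrt{78} \left(- \frac{1}{20850}\right) + \frac{23060}{10757}\right) \frac{1}{48140} = - \frac{22904}{12529} + \left(- \frac{113 i \sqrt{78}}{20850} + \frac{23060}{10757}\right) \frac{1}{48140} = - \frac{22904}{12529} + \left(\frac{23060}{10757} - \frac{113 i \sqrt{78}}{20850}\right) \frac{1}{48140} = - \frac{22904}{12529} + \left(\frac{1153}{25892099} - \frac{113 i \sqrt{78}}{1003719000}\right) = - \frac{593018189559}{324402108371} - \frac{113 i \sqrt{78}}{1003719000}$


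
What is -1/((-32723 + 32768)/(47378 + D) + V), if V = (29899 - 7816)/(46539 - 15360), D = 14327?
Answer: -128260013/90935638 ≈ -1.4104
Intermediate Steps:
V = 7361/10393 (V = 22083/31179 = 22083*(1/31179) = 7361/10393 ≈ 0.70827)
-1/((-32723 + 32768)/(47378 + D) + V) = -1/((-32723 + 32768)/(47378 + 14327) + 7361/10393) = -1/(45/61705 + 7361/10393) = -1/(45*(1/61705) + 7361/10393) = -1/(9/12341 + 7361/10393) = -1/90935638/128260013 = -1*128260013/90935638 = -128260013/90935638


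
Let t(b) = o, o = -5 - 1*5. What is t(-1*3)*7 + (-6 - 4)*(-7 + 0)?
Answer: 0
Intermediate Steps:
o = -10 (o = -5 - 5 = -10)
t(b) = -10
t(-1*3)*7 + (-6 - 4)*(-7 + 0) = -10*7 + (-6 - 4)*(-7 + 0) = -70 - 10*(-7) = -70 + 70 = 0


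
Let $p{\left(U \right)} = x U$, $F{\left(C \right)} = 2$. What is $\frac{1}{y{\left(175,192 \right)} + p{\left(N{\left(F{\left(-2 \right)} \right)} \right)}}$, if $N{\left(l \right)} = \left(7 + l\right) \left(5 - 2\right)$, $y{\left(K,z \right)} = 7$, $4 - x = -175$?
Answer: $\frac{1}{4840} \approx 0.00020661$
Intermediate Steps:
$x = 179$ ($x = 4 - -175 = 4 + 175 = 179$)
$N{\left(l \right)} = 21 + 3 l$ ($N{\left(l \right)} = \left(7 + l\right) 3 = 21 + 3 l$)
$p{\left(U \right)} = 179 U$
$\frac{1}{y{\left(175,192 \right)} + p{\left(N{\left(F{\left(-2 \right)} \right)} \right)}} = \frac{1}{7 + 179 \left(21 + 3 \cdot 2\right)} = \frac{1}{7 + 179 \left(21 + 6\right)} = \frac{1}{7 + 179 \cdot 27} = \frac{1}{7 + 4833} = \frac{1}{4840}$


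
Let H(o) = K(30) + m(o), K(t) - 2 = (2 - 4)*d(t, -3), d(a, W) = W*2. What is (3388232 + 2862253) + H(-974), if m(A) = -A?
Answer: 6251473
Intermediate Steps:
d(a, W) = 2*W
K(t) = 14 (K(t) = 2 + (2 - 4)*(2*(-3)) = 2 - 2*(-6) = 2 + 12 = 14)
H(o) = 14 - o
(3388232 + 2862253) + H(-974) = (3388232 + 2862253) + (14 - 1*(-974)) = 6250485 + (14 + 974) = 6250485 + 988 = 6251473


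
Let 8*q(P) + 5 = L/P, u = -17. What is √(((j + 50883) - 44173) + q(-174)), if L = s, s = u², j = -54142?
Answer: I*√5744305761/348 ≈ 217.79*I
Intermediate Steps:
s = 289 (s = (-17)² = 289)
L = 289
q(P) = -5/8 + 289/(8*P) (q(P) = -5/8 + (289/P)/8 = -5/8 + 289/(8*P))
√(((j + 50883) - 44173) + q(-174)) = √(((-54142 + 50883) - 44173) + (⅛)*(289 - 5*(-174))/(-174)) = √((-3259 - 44173) + (⅛)*(-1/174)*(289 + 870)) = √(-47432 + (⅛)*(-1/174)*1159) = √(-47432 - 1159/1392) = √(-66026503/1392) = I*√5744305761/348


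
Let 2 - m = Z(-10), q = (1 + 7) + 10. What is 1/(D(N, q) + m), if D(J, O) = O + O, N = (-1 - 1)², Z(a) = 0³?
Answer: 1/38 ≈ 0.026316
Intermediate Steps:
Z(a) = 0
q = 18 (q = 8 + 10 = 18)
m = 2 (m = 2 - 1*0 = 2 + 0 = 2)
N = 4 (N = (-2)² = 4)
D(J, O) = 2*O
1/(D(N, q) + m) = 1/(2*18 + 2) = 1/(36 + 2) = 1/38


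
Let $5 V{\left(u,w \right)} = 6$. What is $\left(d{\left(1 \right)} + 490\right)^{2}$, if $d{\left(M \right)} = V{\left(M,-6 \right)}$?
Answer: $\frac{6031936}{25} \approx 2.4128 \cdot 10^{5}$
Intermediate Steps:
$V{\left(u,w \right)} = \frac{6}{5}$ ($V{\left(u,w \right)} = \frac{1}{5} \cdot 6 = \frac{6}{5}$)
$d{\left(M \right)} = \frac{6}{5}$
$\left(d{\left(1 \right)} + 490\right)^{2} = \left(\frac{6}{5} + 490\right)^{2} = \left(\frac{2456}{5}\right)^{2} = \frac{6031936}{25}$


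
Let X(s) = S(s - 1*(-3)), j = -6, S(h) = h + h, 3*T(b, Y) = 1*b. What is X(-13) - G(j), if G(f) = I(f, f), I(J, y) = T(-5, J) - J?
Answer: -73/3 ≈ -24.333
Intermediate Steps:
T(b, Y) = b/3 (T(b, Y) = (1*b)/3 = b/3)
S(h) = 2*h
I(J, y) = -5/3 - J (I(J, y) = (⅓)*(-5) - J = -5/3 - J)
G(f) = -5/3 - f
X(s) = 6 + 2*s (X(s) = 2*(s - 1*(-3)) = 2*(s + 3) = 2*(3 + s) = 6 + 2*s)
X(-13) - G(j) = (6 + 2*(-13)) - (-5/3 - 1*(-6)) = (6 - 26) - (-5/3 + 6) = -20 - 1*13/3 = -20 - 13/3 = -73/3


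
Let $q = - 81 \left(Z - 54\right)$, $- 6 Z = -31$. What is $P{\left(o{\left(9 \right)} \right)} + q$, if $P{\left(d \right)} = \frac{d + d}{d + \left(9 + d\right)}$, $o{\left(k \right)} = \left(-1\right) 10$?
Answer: $\frac{87061}{22} \approx 3957.3$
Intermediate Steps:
$Z = \frac{31}{6}$ ($Z = \left(- \frac{1}{6}\right) \left(-31\right) = \frac{31}{6} \approx 5.1667$)
$o{\left(k \right)} = -10$
$q = \frac{7911}{2}$ ($q = - 81 \left(\frac{31}{6} - 54\right) = \left(-81\right) \left(- \frac{293}{6}\right) = \frac{7911}{2} \approx 3955.5$)
$P{\left(d \right)} = \frac{2 d}{9 + 2 d}$
$P{\left(o{\left(9 \right)} \right)} + q = 2 \left(-10\right) \frac{1}{9 + 2 \left(-10\right)} + \frac{7911}{2} = 2 \left(-10\right) \frac{1}{9 - 20} + \frac{7911}{2} = 2 \left(-10\right) \frac{1}{-11} + \frac{7911}{2} = 2 \left(-10\right) \left(- \frac{1}{11}\right) + \frac{7911}{2} = \frac{20}{11} + \frac{7911}{2} = \frac{87061}{22}$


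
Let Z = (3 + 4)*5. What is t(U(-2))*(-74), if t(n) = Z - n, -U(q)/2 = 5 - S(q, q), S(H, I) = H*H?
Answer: -2738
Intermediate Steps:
Z = 35 (Z = 7*5 = 35)
S(H, I) = H²
U(q) = -10 + 2*q² (U(q) = -2*(5 - q²) = -10 + 2*q²)
t(n) = 35 - n
t(U(-2))*(-74) = (35 - (-10 + 2*(-2)²))*(-74) = (35 - (-10 + 2*4))*(-74) = (35 - (-10 + 8))*(-74) = (35 - 1*(-2))*(-74) = (35 + 2)*(-74) = 37*(-74) = -2738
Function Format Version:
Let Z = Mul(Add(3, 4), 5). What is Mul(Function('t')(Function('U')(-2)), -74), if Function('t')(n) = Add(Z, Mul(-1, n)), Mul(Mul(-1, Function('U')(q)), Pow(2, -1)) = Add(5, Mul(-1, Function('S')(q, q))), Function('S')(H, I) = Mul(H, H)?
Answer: -2738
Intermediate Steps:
Z = 35 (Z = Mul(7, 5) = 35)
Function('S')(H, I) = Pow(H, 2)
Function('U')(q) = Add(-10, Mul(2, Pow(q, 2))) (Function('U')(q) = Mul(-2, Add(5, Mul(-1, Pow(q, 2)))) = Add(-10, Mul(2, Pow(q, 2))))
Function('t')(n) = Add(35, Mul(-1, n))
Mul(Function('t')(Function('U')(-2)), -74) = Mul(Add(35, Mul(-1, Add(-10, Mul(2, Pow(-2, 2))))), -74) = Mul(Add(35, Mul(-1, Add(-10, Mul(2, 4)))), -74) = Mul(Add(35, Mul(-1, Add(-10, 8))), -74) = Mul(Add(35, Mul(-1, -2)), -74) = Mul(Add(35, 2), -74) = Mul(37, -74) = -2738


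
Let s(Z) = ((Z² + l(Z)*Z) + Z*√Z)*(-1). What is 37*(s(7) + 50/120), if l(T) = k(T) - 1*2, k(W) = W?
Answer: -37111/12 - 259*√7 ≈ -3777.8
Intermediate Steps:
l(T) = -2 + T (l(T) = T - 1*2 = T - 2 = -2 + T)
s(Z) = -Z² - Z^(3/2) - Z*(-2 + Z) (s(Z) = ((Z² + (-2 + Z)*Z) + Z*√Z)*(-1) = ((Z² + Z*(-2 + Z)) + Z^(3/2))*(-1) = (Z² + Z^(3/2) + Z*(-2 + Z))*(-1) = -Z² - Z^(3/2) - Z*(-2 + Z))
37*(s(7) + 50/120) = 37*((-7^(3/2) - 2*7² + 2*7) + 50/120) = 37*((-7*√7 - 2*49 + 14) + 50*(1/120)) = 37*((-7*√7 - 98 + 14) + 5/12) = 37*((-84 - 7*√7) + 5/12) = 37*(-1003/12 - 7*√7) = -37111/12 - 259*√7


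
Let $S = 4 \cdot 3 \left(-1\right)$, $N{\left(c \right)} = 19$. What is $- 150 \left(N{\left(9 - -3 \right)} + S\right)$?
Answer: $-1050$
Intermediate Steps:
$S = -12$ ($S = 12 \left(-1\right) = -12$)
$- 150 \left(N{\left(9 - -3 \right)} + S\right) = - 150 \left(19 - 12\right) = \left(-150\right) 7 = -1050$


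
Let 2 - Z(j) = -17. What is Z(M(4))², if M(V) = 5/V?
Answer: 361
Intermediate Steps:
Z(j) = 19 (Z(j) = 2 - 1*(-17) = 2 + 17 = 19)
Z(M(4))² = 19² = 361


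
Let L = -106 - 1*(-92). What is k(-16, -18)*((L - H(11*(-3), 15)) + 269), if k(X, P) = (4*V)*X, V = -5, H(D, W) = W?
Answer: 76800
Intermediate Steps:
L = -14 (L = -106 + 92 = -14)
k(X, P) = -20*X (k(X, P) = (4*(-5))*X = -20*X)
k(-16, -18)*((L - H(11*(-3), 15)) + 269) = (-20*(-16))*((-14 - 1*15) + 269) = 320*((-14 - 15) + 269) = 320*(-29 + 269) = 320*240 = 76800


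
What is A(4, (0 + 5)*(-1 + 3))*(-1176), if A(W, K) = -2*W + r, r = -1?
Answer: 10584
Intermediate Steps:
A(W, K) = -1 - 2*W (A(W, K) = -2*W - 1 = -1 - 2*W)
A(4, (0 + 5)*(-1 + 3))*(-1176) = (-1 - 2*4)*(-1176) = (-1 - 8)*(-1176) = -9*(-1176) = 10584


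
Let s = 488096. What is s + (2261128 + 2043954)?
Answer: 4793178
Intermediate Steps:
s + (2261128 + 2043954) = 488096 + (2261128 + 2043954) = 488096 + 4305082 = 4793178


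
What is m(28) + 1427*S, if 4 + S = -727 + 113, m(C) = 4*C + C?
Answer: -881746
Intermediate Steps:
m(C) = 5*C
S = -618 (S = -4 + (-727 + 113) = -4 - 614 = -618)
m(28) + 1427*S = 5*28 + 1427*(-618) = 140 - 881886 = -881746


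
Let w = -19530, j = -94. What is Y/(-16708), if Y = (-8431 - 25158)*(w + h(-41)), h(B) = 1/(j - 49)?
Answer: -93807056899/2389244 ≈ -39262.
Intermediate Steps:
h(B) = -1/143 (h(B) = 1/(-94 - 49) = 1/(-143) = -1/143)
Y = 93807056899/143 (Y = (-8431 - 25158)*(-19530 - 1/143) = -33589*(-2792791/143) = 93807056899/143 ≈ 6.5599e+8)
Y/(-16708) = (93807056899/143)/(-16708) = (93807056899/143)*(-1/16708) = -93807056899/2389244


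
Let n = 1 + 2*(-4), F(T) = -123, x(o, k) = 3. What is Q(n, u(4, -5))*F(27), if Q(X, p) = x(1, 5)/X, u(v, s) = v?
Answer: 369/7 ≈ 52.714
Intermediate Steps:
n = -7 (n = 1 - 8 = -7)
Q(X, p) = 3/X
Q(n, u(4, -5))*F(27) = (3/(-7))*(-123) = (3*(-⅐))*(-123) = -3/7*(-123) = 369/7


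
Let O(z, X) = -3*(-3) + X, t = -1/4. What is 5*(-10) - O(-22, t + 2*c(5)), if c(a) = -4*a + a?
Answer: -115/4 ≈ -28.750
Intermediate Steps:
t = -¼ (t = -1*¼ = -¼ ≈ -0.25000)
c(a) = -3*a
O(z, X) = 9 + X
5*(-10) - O(-22, t + 2*c(5)) = 5*(-10) - (9 + (-¼ + 2*(-3*5))) = -50 - (9 + (-¼ + 2*(-15))) = -50 - (9 + (-¼ - 30)) = -50 - (9 - 121/4) = -50 - 1*(-85/4) = -50 + 85/4 = -115/4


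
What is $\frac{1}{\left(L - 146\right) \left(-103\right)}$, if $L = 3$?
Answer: $\frac{1}{14729} \approx 6.7893 \cdot 10^{-5}$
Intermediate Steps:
$\frac{1}{\left(L - 146\right) \left(-103\right)} = \frac{1}{\left(3 - 146\right) \left(-103\right)} = \frac{1}{\left(-143\right) \left(-103\right)} = \frac{1}{14729}$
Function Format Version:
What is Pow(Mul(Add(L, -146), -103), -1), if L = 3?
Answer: Rational(1, 14729) ≈ 6.7893e-5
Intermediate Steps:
Pow(Mul(Add(L, -146), -103), -1) = Pow(Mul(Add(3, -146), -103), -1) = Pow(Mul(-143, -103), -1) = Pow(14729, -1) = Rational(1, 14729)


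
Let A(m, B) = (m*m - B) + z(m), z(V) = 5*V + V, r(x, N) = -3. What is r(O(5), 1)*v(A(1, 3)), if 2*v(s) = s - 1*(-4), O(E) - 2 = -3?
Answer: -12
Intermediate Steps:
O(E) = -1 (O(E) = 2 - 3 = -1)
z(V) = 6*V
A(m, B) = m² - B + 6*m (A(m, B) = (m*m - B) + 6*m = (m² - B) + 6*m = m² - B + 6*m)
v(s) = 2 + s/2 (v(s) = (s - 1*(-4))/2 = (s + 4)/2 = (4 + s)/2 = 2 + s/2)
r(O(5), 1)*v(A(1, 3)) = -3*(2 + (1² - 1*3 + 6*1)/2) = -3*(2 + (1 - 3 + 6)/2) = -3*(2 + (½)*4) = -3*(2 + 2) = -3*4 = -12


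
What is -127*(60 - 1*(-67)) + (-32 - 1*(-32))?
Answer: -16129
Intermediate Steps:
-127*(60 - 1*(-67)) + (-32 - 1*(-32)) = -127*(60 + 67) + (-32 + 32) = -127*127 + 0 = -16129 + 0 = -16129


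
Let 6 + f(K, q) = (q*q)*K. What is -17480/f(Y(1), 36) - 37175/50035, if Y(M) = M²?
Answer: -18451351/1290903 ≈ -14.293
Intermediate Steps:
f(K, q) = -6 + K*q² (f(K, q) = -6 + (q*q)*K = -6 + q²*K = -6 + K*q²)
-17480/f(Y(1), 36) - 37175/50035 = -17480/(-6 + 1²*36²) - 37175/50035 = -17480/(-6 + 1*1296) - 37175*1/50035 = -17480/(-6 + 1296) - 7435/10007 = -17480/1290 - 7435/10007 = -17480*1/1290 - 7435/10007 = -1748/129 - 7435/10007 = -18451351/1290903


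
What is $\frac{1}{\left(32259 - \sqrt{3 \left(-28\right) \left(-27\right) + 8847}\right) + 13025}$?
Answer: $\frac{45284}{2050629541} + \frac{3 \sqrt{1235}}{2050629541} \approx 2.2134 \cdot 10^{-5}$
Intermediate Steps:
$\frac{1}{\left(32259 - \sqrt{3 \left(-28\right) \left(-27\right) + 8847}\right) + 13025} = \frac{1}{\left(32259 - \sqrt{\left(-84\right) \left(-27\right) + 8847}\right) + 13025} = \frac{1}{\left(32259 - \sqrt{2268 + 8847}\right) + 13025} = \frac{1}{\left(32259 - \sqrt{11115}\right) + 13025} = \frac{1}{\left(32259 - 3 \sqrt{1235}\right) + 13025} = \frac{1}{45284 - 3 \sqrt{1235}}$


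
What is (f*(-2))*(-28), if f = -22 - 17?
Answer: -2184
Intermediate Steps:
f = -39
(f*(-2))*(-28) = -39*(-2)*(-28) = 78*(-28) = -2184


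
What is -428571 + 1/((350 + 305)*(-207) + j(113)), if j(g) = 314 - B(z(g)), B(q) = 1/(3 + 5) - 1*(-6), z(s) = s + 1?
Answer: -463806821915/1082217 ≈ -4.2857e+5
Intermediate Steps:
z(s) = 1 + s
B(q) = 49/8 (B(q) = 1/8 + 6 = ⅛ + 6 = 49/8)
j(g) = 2463/8 (j(g) = 314 - 1*49/8 = 314 - 49/8 = 2463/8)
-428571 + 1/((350 + 305)*(-207) + j(113)) = -428571 + 1/((350 + 305)*(-207) + 2463/8) = -428571 + 1/(655*(-207) + 2463/8) = -428571 + 1/(-135585 + 2463/8) = -428571 + 1/(-1082217/8) = -428571 - 8/1082217 = -463806821915/1082217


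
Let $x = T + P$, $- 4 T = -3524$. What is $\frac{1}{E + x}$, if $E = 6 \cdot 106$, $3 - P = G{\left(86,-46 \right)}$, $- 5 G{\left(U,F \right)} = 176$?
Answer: $\frac{5}{7776} \approx 0.000643$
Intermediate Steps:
$T = 881$ ($T = \left(- \frac{1}{4}\right) \left(-3524\right) = 881$)
$G{\left(U,F \right)} = - \frac{176}{5}$ ($G{\left(U,F \right)} = \left(- \frac{1}{5}\right) 176 = - \frac{176}{5}$)
$P = \frac{191}{5}$ ($P = 3 - - \frac{176}{5} = 3 + \frac{176}{5} = \frac{191}{5} \approx 38.2$)
$x = \frac{4596}{5}$ ($x = 881 + \frac{191}{5} = \frac{4596}{5} \approx 919.2$)
$E = 636$
$\frac{1}{E + x} = \frac{1}{636 + \frac{4596}{5}} = \frac{1}{\frac{7776}{5}} = \frac{5}{7776}$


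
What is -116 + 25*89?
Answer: 2109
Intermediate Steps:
-116 + 25*89 = -116 + 2225 = 2109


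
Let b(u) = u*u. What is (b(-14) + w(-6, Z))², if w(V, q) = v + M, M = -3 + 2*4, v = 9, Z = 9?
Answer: 44100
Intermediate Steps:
b(u) = u²
M = 5 (M = -3 + 8 = 5)
w(V, q) = 14 (w(V, q) = 9 + 5 = 14)
(b(-14) + w(-6, Z))² = ((-14)² + 14)² = (196 + 14)² = 210² = 44100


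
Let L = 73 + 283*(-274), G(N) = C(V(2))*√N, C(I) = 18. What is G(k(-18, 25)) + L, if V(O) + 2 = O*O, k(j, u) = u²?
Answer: -77019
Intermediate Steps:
V(O) = -2 + O² (V(O) = -2 + O*O = -2 + O²)
G(N) = 18*√N
L = -77469 (L = 73 - 77542 = -77469)
G(k(-18, 25)) + L = 18*√(25²) - 77469 = 18*√625 - 77469 = 18*25 - 77469 = 450 - 77469 = -77019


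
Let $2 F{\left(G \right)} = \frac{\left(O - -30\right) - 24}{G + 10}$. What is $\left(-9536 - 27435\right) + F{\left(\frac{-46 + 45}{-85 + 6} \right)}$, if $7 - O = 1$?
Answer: $- \frac{29243587}{791} \approx -36970.0$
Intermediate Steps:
$O = 6$ ($O = 7 - 1 = 6$)
$F{\left(G \right)} = \frac{6}{10 + G}$ ($F{\left(G \right)} = \frac{\left(\left(6 - -30\right) - 24\right) \frac{1}{G + 10}}{2} = \frac{\left(\left(6 + 30\right) - 24\right) \frac{1}{10 + G}}{2} = \frac{\left(36 - 24\right) \frac{1}{10 + G}}{2} = \frac{12 \frac{1}{10 + G}}{2} = \frac{6}{10 + G}$)
$\left(-9536 - 27435\right) + F{\left(\frac{-46 + 45}{-85 + 6} \right)} = \left(-9536 - 27435\right) + \frac{6}{10 + \frac{-46 + 45}{-85 + 6}} = -36971 + \frac{6}{10 - \frac{1}{-79}} = -36971 + \frac{6}{10 - - \frac{1}{79}} = -36971 + \frac{6}{10 + \frac{1}{79}} = -36971 + \frac{6}{\frac{791}{79}} = -36971 + 6 \cdot \frac{79}{791} = -36971 + \frac{474}{791} = - \frac{29243587}{791}$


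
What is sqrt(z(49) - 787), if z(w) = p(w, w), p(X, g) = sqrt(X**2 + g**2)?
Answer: sqrt(-787 + 49*sqrt(2)) ≈ 26.79*I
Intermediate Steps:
z(w) = sqrt(2)*sqrt(w**2) (z(w) = sqrt(w**2 + w**2) = sqrt(2*w**2) = sqrt(2)*sqrt(w**2))
sqrt(z(49) - 787) = sqrt(sqrt(2)*sqrt(49**2) - 787) = sqrt(sqrt(2)*sqrt(2401) - 787) = sqrt(sqrt(2)*49 - 787) = sqrt(49*sqrt(2) - 787) = sqrt(-787 + 49*sqrt(2))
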